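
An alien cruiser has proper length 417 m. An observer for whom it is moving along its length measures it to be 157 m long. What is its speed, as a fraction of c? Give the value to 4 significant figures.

β ≈ 0.9264

γ = L₀/L = 417/157 = 2.65605
β = √(1 − 1/γ²) = 0.9264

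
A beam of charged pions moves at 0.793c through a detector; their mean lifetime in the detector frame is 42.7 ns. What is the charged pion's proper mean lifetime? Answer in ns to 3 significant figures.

γ = 1/√(1 − 0.793²) = 1.6414
Proper time: τ₀ = Δt/γ = 42.7/1.6414 = 26.0 ns

τ₀ ≈ 26.0 ns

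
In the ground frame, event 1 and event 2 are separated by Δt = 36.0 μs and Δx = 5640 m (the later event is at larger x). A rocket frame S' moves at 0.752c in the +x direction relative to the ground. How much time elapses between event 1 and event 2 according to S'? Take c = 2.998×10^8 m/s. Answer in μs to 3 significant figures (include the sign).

Δt' ≈ 33.2 μs

γ = 1/√(1 − 0.752²) = 1.5171
Δt' = γ(Δt − vΔx/c²) = 1.5171 × (36.0 μs − 0.752×5640 m / (2.998×10^8 m/s))
= 1.5171 × (21.853 μs) = 33.2 μs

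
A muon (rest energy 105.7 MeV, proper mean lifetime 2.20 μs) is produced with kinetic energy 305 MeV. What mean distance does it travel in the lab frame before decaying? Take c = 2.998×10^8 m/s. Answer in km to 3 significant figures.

d ≈ 2.48 km

γ = 1 + K/(m₀c²) = 1 + 305/105.7 = 3.8855
β = √(1 − 1/γ²) = 0.96631
Dilated lifetime: γτ₀ = 3.8855 × 2.20 μs = 8.5482 μs
d = βc·γτ₀ = 0.96631 × (2.998×10^8 m/s) × 8.5482×10^-6 s = 2.48 km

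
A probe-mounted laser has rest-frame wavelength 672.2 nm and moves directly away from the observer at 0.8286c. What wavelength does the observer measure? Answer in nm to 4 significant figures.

Relativistic Doppler: λ_obs = λ_src √((1+β)/(1−β))
= 672.2 × √(1.82860/0.171400) = 672.2 × 3.26628 = 2196 nm

λ_obs ≈ 2196 nm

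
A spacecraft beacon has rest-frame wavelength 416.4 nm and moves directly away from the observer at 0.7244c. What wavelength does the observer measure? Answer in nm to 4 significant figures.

Relativistic Doppler: λ_obs = λ_src √((1+β)/(1−β))
= 416.4 × √(1.72440/0.275600) = 416.4 × 2.50138 = 1042 nm

λ_obs ≈ 1042 nm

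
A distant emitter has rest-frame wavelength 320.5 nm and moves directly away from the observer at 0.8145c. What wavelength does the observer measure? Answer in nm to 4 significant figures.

λ_obs ≈ 1002 nm

Relativistic Doppler: λ_obs = λ_src √((1+β)/(1−β))
= 320.5 × √(1.81450/0.185500) = 320.5 × 3.12757 = 1002 nm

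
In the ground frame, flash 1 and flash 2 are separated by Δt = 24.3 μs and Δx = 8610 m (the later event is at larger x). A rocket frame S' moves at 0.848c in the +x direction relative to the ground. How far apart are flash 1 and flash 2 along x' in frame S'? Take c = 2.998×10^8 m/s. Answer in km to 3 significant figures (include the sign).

γ = 1/√(1 − 0.848²) = 1.8868
Δx' = γ(Δx − vΔt) = 1.8868 × (8610 m − 0.848×(2.998×10^8 m/s)×24.3×10^-6 s)
= 1.8868 × (2432.2 m) = 4.59 km

Δx' ≈ 4.59 km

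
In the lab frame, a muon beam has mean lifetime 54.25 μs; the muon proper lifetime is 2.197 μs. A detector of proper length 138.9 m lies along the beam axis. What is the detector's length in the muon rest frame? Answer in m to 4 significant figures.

L ≈ 5.625 m

Time dilation ⇒ γ = Δt/τ₀ = 54.25/2.197 = 24.6928
Length contraction: L = L₀/γ = 138.9/24.6928 = 5.625 m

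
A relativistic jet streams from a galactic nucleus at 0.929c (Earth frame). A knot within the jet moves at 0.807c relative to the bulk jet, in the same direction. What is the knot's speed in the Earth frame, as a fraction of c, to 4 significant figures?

u ≈ 0.9922c

Relativistic velocity addition: u = (u' + v)/(1 + u'v/c²)
= (0.807 + 0.929)/(1 + 0.807×0.929) = 1.736/1.74970 = 0.9922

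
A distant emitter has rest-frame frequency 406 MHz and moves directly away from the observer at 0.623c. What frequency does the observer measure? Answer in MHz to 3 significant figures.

Relativistic Doppler: f_obs = f_src √((1−β)/(1+β))
= 406 × √(0.37700/1.6230) = 406 × 0.48196 = 196 MHz

f_obs ≈ 196 MHz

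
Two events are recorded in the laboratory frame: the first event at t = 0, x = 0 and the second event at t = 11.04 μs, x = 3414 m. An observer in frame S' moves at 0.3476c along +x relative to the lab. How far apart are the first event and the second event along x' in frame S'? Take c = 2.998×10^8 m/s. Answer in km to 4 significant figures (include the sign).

Δx' ≈ 2.414 km

γ = 1/√(1 − 0.3476²) = 1.06650
Δx' = γ(Δx − vΔt) = 1.06650 × (3414 m − 0.3476×(2.998×10^8 m/s)×11.04×10^-6 s)
= 1.06650 × (2263.52 m) = 2.414 km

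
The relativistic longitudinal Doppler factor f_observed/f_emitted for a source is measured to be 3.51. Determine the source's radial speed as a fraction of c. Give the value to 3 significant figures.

β ≈ 0.850

f_obs/f_src = √((1+β)/(1−β)) = 3.51  ⇒  (1+β)/(1−β) = 12.320
β = |1 − D²|/(1 + D²) = |1 − 12.320|/(1 + 12.320) = 0.850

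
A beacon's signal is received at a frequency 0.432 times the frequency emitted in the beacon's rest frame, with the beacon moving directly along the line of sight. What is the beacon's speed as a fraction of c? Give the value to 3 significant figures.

β ≈ 0.685

f_obs/f_src = √((1−β)/(1+β)) = 0.432  ⇒  (1−β)/(1+β) = 0.18662
β = |1 − D²|/(1 + D²) = |1 − 0.18662|/(1 + 0.18662) = 0.685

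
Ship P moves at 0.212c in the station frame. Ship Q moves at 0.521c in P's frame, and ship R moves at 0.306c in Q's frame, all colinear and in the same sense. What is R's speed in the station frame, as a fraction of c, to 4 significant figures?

u ≈ 0.8037c

Compose boost 2: (0.521 + 0.212)/(1 + 0.521×0.212) = 0.7330/1.11045 = 0.660092
Compose boost 3: (0.306 + 0.660092)/(1 + 0.306×0.660092) = 0.966092/1.20199 = 0.8037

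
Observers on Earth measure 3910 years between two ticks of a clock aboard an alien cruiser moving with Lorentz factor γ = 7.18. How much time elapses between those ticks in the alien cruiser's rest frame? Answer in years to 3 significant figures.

τ₀ ≈ 545 years

γ = 7.18 (given)
Proper time: τ₀ = Δt/γ = 3910/7.18 = 545 years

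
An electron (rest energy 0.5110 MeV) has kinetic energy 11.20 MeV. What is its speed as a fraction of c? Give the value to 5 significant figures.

β ≈ 0.99905

γ = 1 + K/(m₀c²) = 1 + 11.20/0.5110 = 22.91781
β = √(1 − 1/γ²) = 0.99905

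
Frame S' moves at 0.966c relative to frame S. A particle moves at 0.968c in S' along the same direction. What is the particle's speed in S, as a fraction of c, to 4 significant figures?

Relativistic velocity addition: u = (u' + v)/(1 + u'v/c²)
= (0.968 + 0.966)/(1 + 0.968×0.966) = 1.934/1.93509 = 0.9994

u ≈ 0.9994c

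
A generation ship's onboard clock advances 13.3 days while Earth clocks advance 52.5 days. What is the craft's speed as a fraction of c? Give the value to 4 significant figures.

γ = Δt/τ₀ = 52.5/13.3 = 3.94737
β = √(1 − 1/γ²) = √(1 − 1/3.94737²) = 0.9674

β ≈ 0.9674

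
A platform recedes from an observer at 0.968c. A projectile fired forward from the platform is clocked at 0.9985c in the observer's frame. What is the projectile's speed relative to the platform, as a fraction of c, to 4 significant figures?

Inverse velocity addition: u' = (u − v)/(1 − uv/c²)
= (0.9985 − 0.968)/(1 − 0.9985×0.968) = 0.03050/0.0334520 = 0.9118

u' ≈ 0.9118c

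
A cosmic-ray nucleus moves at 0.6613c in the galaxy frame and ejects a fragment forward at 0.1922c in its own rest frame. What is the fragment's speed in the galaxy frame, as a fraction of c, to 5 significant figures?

u ≈ 0.75725c

Compose boost 2: (0.1922 + 0.6613)/(1 + 0.1922×0.6613) = 0.85350/1.127102 = 0.75725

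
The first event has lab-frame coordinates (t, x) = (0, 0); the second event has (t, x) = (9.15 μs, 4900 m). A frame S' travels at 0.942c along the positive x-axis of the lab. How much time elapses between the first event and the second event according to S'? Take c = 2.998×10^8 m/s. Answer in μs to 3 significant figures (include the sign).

γ = 1/√(1 − 0.942²) = 2.9796
Δt' = γ(Δt − vΔx/c²) = 2.9796 × (9.15 μs − 0.942×4900 m / (2.998×10^8 m/s))
= 2.9796 × (-6.2463 μs) = -18.6 μs

Δt' ≈ -18.6 μs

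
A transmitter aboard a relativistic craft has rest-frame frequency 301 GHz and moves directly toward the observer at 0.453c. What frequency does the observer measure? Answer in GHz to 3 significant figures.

f_obs ≈ 491 GHz

Relativistic Doppler: f_obs = f_src √((1+β)/(1−β))
= 301 × √(1.4530/0.54700) = 301 × 1.6298 = 491 GHz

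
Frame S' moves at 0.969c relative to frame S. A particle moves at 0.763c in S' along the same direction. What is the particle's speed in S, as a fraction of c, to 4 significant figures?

Relativistic velocity addition: u = (u' + v)/(1 + u'v/c²)
= (0.763 + 0.969)/(1 + 0.763×0.969) = 1.732/1.73935 = 0.9958

u ≈ 0.9958c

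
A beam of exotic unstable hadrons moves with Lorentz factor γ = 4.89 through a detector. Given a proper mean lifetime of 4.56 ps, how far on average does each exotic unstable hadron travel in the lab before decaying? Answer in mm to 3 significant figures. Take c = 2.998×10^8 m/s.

d ≈ 6.54 mm

β = √(1 − 1/γ²) = √(1 − 1/4.89²) = 0.97887
Dilated lifetime: Δt = γτ₀ = 4.89 × 4.56 ps = 22.298 ps
d = vΔt = 0.97887c × 22.298 ps = 2.9346×10^8 m/s × 2.2298×10^-11 s = 6.54 mm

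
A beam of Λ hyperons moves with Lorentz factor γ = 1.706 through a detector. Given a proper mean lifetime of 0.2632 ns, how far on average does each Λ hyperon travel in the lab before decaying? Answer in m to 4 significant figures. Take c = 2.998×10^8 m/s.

β = √(1 − 1/γ²) = √(1 − 1/1.706²) = 0.810191
Dilated lifetime: Δt = γτ₀ = 1.706 × 0.2632 ns = 0.449019 ns
d = vΔt = 0.810191c × 0.449019 ns = 2.42895×10^8 m/s × 4.49019×10^-10 s = 0.1091 m

d ≈ 0.1091 m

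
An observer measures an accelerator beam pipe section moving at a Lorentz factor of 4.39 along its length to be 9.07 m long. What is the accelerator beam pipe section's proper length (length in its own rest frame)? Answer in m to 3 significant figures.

L₀ ≈ 39.8 m

γ = 4.39 (given)
L₀ = γL = 4.39 × 9.07 = 39.8 m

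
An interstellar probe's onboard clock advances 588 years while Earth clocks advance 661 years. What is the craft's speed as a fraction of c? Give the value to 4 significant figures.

β ≈ 0.4568

γ = Δt/τ₀ = 661/588 = 1.12415
β = √(1 − 1/γ²) = √(1 − 1/1.12415²) = 0.4568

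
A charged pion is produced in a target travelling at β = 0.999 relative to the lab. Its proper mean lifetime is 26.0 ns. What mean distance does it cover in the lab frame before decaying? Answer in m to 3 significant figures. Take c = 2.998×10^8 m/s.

γ = 1/√(1 − 0.999²) = 22.366
Dilated lifetime: Δt = γτ₀ = 22.366 × 26.0 ns = 581.52 ns
d = vΔt = 0.999c × 581.52 ns = 2.9950×10^8 m/s × 5.8152×10^-7 s = 174 m

d ≈ 174 m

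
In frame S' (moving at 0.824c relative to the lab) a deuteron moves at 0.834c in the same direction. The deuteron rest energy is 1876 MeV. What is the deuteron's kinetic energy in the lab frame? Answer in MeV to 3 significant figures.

u_lab = (0.834 + 0.824)/(1 + 0.834×0.824) = 0.982684
γ = 1/√(1 − 0.982684²) = 5.3969
K = (γ − 1)m₀c² = (5.3969 − 1) × 1876 = 4.3969 × 1876 = 8250 MeV

K ≈ 8250 MeV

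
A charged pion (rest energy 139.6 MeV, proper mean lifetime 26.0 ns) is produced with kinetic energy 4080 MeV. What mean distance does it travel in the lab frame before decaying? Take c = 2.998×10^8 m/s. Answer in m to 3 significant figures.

γ = 1 + K/(m₀c²) = 1 + 4080/139.6 = 30.226
β = √(1 − 1/γ²) = 0.99945
Dilated lifetime: γτ₀ = 30.226 × 26.0 ns = 785.89 ns
d = βc·γτ₀ = 0.99945 × (2.998×10^8 m/s) × 7.8589×10^-7 s = 235 m

d ≈ 235 m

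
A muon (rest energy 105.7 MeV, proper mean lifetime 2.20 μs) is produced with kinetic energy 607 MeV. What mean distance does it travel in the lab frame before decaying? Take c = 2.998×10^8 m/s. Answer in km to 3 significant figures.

d ≈ 4.40 km

γ = 1 + K/(m₀c²) = 1 + 607/105.7 = 6.7427
β = √(1 − 1/γ²) = 0.98894
Dilated lifetime: γτ₀ = 6.7427 × 2.20 μs = 14.834 μs
d = βc·γτ₀ = 0.98894 × (2.998×10^8 m/s) × 1.4834×10^-5 s = 4.40 km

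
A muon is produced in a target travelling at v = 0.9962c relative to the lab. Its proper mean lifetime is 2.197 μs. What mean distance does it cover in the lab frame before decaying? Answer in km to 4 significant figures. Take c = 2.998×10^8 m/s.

d ≈ 7.534 km

γ = 1/√(1 − 0.9962²) = 11.4817
Dilated lifetime: Δt = γτ₀ = 11.4817 × 2.197 μs = 25.2253 μs
d = vΔt = 0.9962c × 25.2253 μs = 2.98661×10^8 m/s × 2.52253×10^-5 s = 7.534 km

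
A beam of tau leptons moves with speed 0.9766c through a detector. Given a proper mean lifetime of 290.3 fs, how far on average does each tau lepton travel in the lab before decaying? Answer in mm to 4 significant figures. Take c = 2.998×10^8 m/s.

γ = 1/√(1 − 0.9766²) = 4.64978
Dilated lifetime: Δt = γτ₀ = 4.64978 × 290.3 fs = 1349.83 fs
d = vΔt = 0.9766c × 1349.83 fs = 2.92785×10^8 m/s × 1.34983×10^-12 s = 0.3952 mm

d ≈ 0.3952 mm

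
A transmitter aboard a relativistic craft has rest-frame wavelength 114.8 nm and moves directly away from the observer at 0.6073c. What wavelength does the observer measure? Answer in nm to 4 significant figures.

λ_obs ≈ 232.3 nm

Relativistic Doppler: λ_obs = λ_src √((1+β)/(1−β))
= 114.8 × √(1.60730/0.392700) = 114.8 × 2.02310 = 232.3 nm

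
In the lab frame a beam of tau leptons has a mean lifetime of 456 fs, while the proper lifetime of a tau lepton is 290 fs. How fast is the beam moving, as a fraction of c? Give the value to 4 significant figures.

β ≈ 0.7717

γ = Δt/τ₀ = 456/290 = 1.57241
β = √(1 − 1/γ²) = √(1 − 1/1.57241²) = 0.7717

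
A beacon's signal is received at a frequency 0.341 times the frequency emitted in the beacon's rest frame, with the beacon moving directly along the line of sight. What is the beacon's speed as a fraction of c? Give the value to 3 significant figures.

β ≈ 0.792

f_obs/f_src = √((1−β)/(1+β)) = 0.341  ⇒  (1−β)/(1+β) = 0.11628
β = |1 − D²|/(1 + D²) = |1 − 0.11628|/(1 + 0.11628) = 0.792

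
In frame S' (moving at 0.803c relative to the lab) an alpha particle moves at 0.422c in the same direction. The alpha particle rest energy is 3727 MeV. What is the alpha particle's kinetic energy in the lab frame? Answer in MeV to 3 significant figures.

K ≈ 5510 MeV

u_lab = (0.422 + 0.803)/(1 + 0.422×0.803) = 0.914953
γ = 1/√(1 − 0.914953²) = 2.4779
K = (γ − 1)m₀c² = (2.4779 − 1) × 3727 = 1.4779 × 3727 = 5510 MeV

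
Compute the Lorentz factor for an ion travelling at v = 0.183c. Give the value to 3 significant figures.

γ ≈ 1.02

γ = 1/√(1 − β²) = 1/√(1 − 0.183²) = 1/√(0.96651) = 1.02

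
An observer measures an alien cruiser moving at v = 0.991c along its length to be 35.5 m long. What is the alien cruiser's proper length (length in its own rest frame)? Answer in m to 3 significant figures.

γ = 1/√(1 − 0.991²) = 7.4704
L₀ = γL = 7.4704 × 35.5 = 265 m

L₀ ≈ 265 m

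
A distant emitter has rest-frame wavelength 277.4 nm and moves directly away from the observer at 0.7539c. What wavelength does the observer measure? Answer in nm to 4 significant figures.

Relativistic Doppler: λ_obs = λ_src √((1+β)/(1−β))
= 277.4 × √(1.75390/0.246100) = 277.4 × 2.66960 = 740.5 nm

λ_obs ≈ 740.5 nm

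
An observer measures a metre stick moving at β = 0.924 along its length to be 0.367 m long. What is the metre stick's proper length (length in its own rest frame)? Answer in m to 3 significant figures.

L₀ ≈ 0.960 m

γ = 1/√(1 − 0.924²) = 2.6151
L₀ = γL = 2.6151 × 0.367 = 0.960 m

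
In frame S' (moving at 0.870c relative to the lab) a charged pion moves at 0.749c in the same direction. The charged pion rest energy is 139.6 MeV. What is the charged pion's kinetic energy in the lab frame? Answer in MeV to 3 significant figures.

K ≈ 566 MeV

u_lab = (0.749 + 0.870)/(1 + 0.749×0.870) = 0.980244
γ = 1/√(1 − 0.980244²) = 5.0558
K = (γ − 1)m₀c² = (5.0558 − 1) × 139.6 = 4.0558 × 139.6 = 566 MeV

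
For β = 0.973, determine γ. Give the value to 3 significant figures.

γ = 1/√(1 − β²) = 1/√(1 − 0.973²) = 1/√(0.053271) = 4.33

γ ≈ 4.33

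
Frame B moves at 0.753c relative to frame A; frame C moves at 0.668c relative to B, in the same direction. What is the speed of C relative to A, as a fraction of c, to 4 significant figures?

u ≈ 0.9454c

Compose boost 2: (0.668 + 0.753)/(1 + 0.668×0.753) = 1.421/1.50300 = 0.9454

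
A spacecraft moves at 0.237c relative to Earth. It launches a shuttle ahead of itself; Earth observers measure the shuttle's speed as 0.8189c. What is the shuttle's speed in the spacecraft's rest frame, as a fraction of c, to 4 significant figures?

u' ≈ 0.7220c

Inverse velocity addition: u' = (u − v)/(1 − uv/c²)
= (0.8189 − 0.237)/(1 − 0.8189×0.237) = 0.5819/0.805921 = 0.7220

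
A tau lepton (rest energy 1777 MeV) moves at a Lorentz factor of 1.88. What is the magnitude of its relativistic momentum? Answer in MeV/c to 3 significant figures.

β = √(1 − 1/γ²) = √(1 − 1/1.88²) = 0.84680
p = γβm₀c = 1.88 × 0.84680 × 1777 MeV/c = 2830 MeV/c

p ≈ 2830 MeV/c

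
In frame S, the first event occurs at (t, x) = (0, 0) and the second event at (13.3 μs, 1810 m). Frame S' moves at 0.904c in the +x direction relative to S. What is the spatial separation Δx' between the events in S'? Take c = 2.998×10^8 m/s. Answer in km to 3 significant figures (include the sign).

Δx' ≈ -4.20 km

γ = 1/√(1 − 0.904²) = 2.3390
Δx' = γ(Δx − vΔt) = 2.3390 × (1810 m − 0.904×(2.998×10^8 m/s)×13.3×10^-6 s)
= 2.3390 × (-1794.6 m) = -4.20 km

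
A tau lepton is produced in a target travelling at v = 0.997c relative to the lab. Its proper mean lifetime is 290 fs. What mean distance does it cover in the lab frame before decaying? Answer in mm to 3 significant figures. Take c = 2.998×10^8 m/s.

γ = 1/√(1 − 0.997²) = 12.920
Dilated lifetime: Δt = γτ₀ = 12.920 × 290 fs = 3746.7 fs
d = vΔt = 0.997c × 3746.7 fs = 2.9890×10^8 m/s × 3.7467×10^-12 s = 1.12 mm

d ≈ 1.12 mm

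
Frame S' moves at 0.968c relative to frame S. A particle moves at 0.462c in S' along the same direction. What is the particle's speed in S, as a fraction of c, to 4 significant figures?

Relativistic velocity addition: u = (u' + v)/(1 + u'v/c²)
= (0.462 + 0.968)/(1 + 0.462×0.968) = 1.430/1.44722 = 0.9881

u ≈ 0.9881c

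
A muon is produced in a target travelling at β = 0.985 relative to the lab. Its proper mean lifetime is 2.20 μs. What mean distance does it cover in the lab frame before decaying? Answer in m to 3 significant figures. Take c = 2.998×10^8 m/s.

d ≈ 3760 m

γ = 1/√(1 − 0.985²) = 5.7953
Dilated lifetime: Δt = γτ₀ = 5.7953 × 2.20 μs = 12.750 μs
d = vΔt = 0.985c × 12.750 μs = 2.9530×10^8 m/s × 1.2750×10^-5 s = 3760 m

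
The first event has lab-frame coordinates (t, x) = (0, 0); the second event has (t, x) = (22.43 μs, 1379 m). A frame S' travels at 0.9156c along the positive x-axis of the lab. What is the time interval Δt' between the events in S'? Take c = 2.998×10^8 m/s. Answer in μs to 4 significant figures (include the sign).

Δt' ≈ 45.31 μs

γ = 1/√(1 − 0.9156²) = 2.48700
Δt' = γ(Δt − vΔx/c²) = 2.48700 × (22.43 μs − 0.9156×1379 m / (2.998×10^8 m/s))
= 2.48700 × (18.2185 μs) = 45.31 μs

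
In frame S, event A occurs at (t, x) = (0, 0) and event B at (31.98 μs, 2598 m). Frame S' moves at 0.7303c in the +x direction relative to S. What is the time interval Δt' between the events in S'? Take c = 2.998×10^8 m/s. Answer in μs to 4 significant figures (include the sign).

Δt' ≈ 37.55 μs

γ = 1/√(1 − 0.7303²) = 1.46386
Δt' = γ(Δt − vΔx/c²) = 1.46386 × (31.98 μs − 0.7303×2598 m / (2.998×10^8 m/s))
= 1.46386 × (25.6514 μs) = 37.55 μs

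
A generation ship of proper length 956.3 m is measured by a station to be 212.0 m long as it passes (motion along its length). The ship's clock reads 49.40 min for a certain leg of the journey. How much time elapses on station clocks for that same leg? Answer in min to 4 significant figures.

Length contraction ⇒ γ = L₀/L = 956.3/212.0 = 4.51085
Time dilation: Δt = γτ₀ = 4.51085 × 49.40 min = 222.8 min

Δt ≈ 222.8 min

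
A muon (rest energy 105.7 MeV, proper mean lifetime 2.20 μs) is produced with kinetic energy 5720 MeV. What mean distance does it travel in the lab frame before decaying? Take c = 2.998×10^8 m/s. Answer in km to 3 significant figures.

d ≈ 36.3 km

γ = 1 + K/(m₀c²) = 1 + 5720/105.7 = 55.115
β = √(1 − 1/γ²) = 0.99984
Dilated lifetime: γτ₀ = 55.115 × 2.20 μs = 121.25 μs
d = βc·γτ₀ = 0.99984 × (2.998×10^8 m/s) × 0.00012125 s = 36.3 km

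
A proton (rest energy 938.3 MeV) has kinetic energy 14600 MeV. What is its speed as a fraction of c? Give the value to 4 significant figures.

γ = 1 + K/(m₀c²) = 1 + 14600/938.3 = 16.5601
β = √(1 − 1/γ²) = 0.9982

β ≈ 0.9982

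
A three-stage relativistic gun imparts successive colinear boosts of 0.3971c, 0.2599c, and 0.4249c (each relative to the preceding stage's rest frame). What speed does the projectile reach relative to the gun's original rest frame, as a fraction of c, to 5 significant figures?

Compose boost 2: (0.2599 + 0.3971)/(1 + 0.2599×0.3971) = 0.65700/1.103206 = 0.5955369
Compose boost 3: (0.4249 + 0.5955369)/(1 + 0.4249×0.5955369) = 1.020437/1.253044 = 0.81437

u ≈ 0.81437c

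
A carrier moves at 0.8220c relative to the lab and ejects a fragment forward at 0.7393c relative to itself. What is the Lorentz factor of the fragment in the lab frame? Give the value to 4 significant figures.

γ ≈ 4.192

u_lab = (0.7393 + 0.8220)/(1 + 0.7393×0.8220) = 1.5613/1.607705 = 0.9711361
γ = 1/√(1 − 0.9711361²) = 4.192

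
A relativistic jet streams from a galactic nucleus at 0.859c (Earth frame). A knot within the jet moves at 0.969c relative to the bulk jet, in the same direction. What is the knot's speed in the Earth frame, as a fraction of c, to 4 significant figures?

Relativistic velocity addition: u = (u' + v)/(1 + u'v/c²)
= (0.969 + 0.859)/(1 + 0.969×0.859) = 1.828/1.83237 = 0.9976

u ≈ 0.9976c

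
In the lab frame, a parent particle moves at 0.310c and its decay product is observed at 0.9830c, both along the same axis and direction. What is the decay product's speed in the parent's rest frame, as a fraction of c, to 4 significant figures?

u' ≈ 0.9680c

Inverse velocity addition: u' = (u − v)/(1 − uv/c²)
= (0.9830 − 0.310)/(1 − 0.9830×0.310) = 0.6730/0.695270 = 0.9680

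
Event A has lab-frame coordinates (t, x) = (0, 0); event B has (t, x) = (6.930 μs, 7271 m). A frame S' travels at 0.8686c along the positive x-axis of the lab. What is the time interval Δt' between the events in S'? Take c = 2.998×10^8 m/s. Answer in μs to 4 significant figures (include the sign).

γ = 1/√(1 − 0.8686²) = 2.01811
Δt' = γ(Δt − vΔx/c²) = 2.01811 × (6.930 μs − 0.8686×7271 m / (2.998×10^8 m/s))
= 2.01811 × (-14.1360 μs) = -28.53 μs

Δt' ≈ -28.53 μs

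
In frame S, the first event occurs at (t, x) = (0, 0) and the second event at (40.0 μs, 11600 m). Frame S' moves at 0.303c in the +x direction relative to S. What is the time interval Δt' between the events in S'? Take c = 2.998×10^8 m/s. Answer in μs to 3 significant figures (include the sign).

Δt' ≈ 29.7 μs

γ = 1/√(1 − 0.303²) = 1.0493
Δt' = γ(Δt − vΔx/c²) = 1.0493 × (40.0 μs − 0.303×11600 m / (2.998×10^8 m/s))
= 1.0493 × (28.276 μs) = 29.7 μs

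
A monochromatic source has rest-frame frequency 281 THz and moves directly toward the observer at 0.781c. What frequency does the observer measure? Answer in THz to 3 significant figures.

f_obs ≈ 801 THz

Relativistic Doppler: f_obs = f_src √((1+β)/(1−β))
= 281 × √(1.7810/0.21900) = 281 × 2.8517 = 801 THz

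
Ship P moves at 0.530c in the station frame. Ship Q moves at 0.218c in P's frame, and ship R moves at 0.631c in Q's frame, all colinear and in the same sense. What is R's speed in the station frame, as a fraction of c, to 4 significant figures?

u ≈ 0.9146c

Compose boost 2: (0.218 + 0.530)/(1 + 0.218×0.530) = 0.7480/1.11554 = 0.670527
Compose boost 3: (0.631 + 0.670527)/(1 + 0.631×0.670527) = 1.30153/1.42310 = 0.9146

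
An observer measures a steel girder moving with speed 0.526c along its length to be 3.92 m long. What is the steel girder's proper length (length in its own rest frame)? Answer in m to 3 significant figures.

L₀ ≈ 4.61 m

γ = 1/√(1 − 0.526²) = 1.1758
L₀ = γL = 1.1758 × 3.92 = 4.61 m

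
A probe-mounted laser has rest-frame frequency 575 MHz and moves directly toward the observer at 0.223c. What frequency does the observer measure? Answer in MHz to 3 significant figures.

Relativistic Doppler: f_obs = f_src √((1+β)/(1−β))
= 575 × √(1.2230/0.77700) = 575 × 1.2546 = 721 MHz

f_obs ≈ 721 MHz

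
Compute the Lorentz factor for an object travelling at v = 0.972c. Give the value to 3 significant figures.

γ ≈ 4.26

γ = 1/√(1 − β²) = 1/√(1 − 0.972²) = 1/√(0.055216) = 4.26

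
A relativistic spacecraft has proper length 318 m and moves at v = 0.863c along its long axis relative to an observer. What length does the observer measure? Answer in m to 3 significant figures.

γ = 1/√(1 − 0.863²) = 1.9794
Length contraction: L = L₀/γ = 318/1.9794 = 161 m

L ≈ 161 m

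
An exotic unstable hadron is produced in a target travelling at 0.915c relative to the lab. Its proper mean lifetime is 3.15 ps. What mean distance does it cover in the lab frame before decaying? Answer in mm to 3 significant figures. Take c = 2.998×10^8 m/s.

γ = 1/√(1 − 0.915²) = 2.4786
Dilated lifetime: Δt = γτ₀ = 2.4786 × 3.15 ps = 7.8076 ps
d = vΔt = 0.915c × 7.8076 ps = 2.7432×10^8 m/s × 7.8076×10^-12 s = 2.14 mm

d ≈ 2.14 mm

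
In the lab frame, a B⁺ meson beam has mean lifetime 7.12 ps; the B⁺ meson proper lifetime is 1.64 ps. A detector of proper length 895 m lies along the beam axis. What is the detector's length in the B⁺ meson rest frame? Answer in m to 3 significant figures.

Time dilation ⇒ γ = Δt/τ₀ = 7.12/1.64 = 4.3415
Length contraction: L = L₀/γ = 895/4.3415 = 206 m

L ≈ 206 m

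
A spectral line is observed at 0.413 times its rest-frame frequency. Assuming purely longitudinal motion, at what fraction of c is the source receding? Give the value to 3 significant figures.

f_obs/f_src = √((1−β)/(1+β)) = 0.413  ⇒  (1−β)/(1+β) = 0.17057
β = |1 − D²|/(1 + D²) = |1 − 0.17057|/(1 + 0.17057) = 0.709

β ≈ 0.709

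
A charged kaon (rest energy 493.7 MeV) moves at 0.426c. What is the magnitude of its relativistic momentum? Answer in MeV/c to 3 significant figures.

γ = 1/√(1 − 0.426²) = 1.1053
p = γβm₀c = 1.1053 × 0.426 × 493.7 MeV/c = 232 MeV/c

p ≈ 232 MeV/c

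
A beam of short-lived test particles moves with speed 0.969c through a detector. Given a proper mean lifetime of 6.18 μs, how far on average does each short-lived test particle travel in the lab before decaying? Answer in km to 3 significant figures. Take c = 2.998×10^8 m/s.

d ≈ 7.27 km

γ = 1/√(1 − 0.969²) = 4.0476
Dilated lifetime: Δt = γτ₀ = 4.0476 × 6.18 μs = 25.014 μs
d = vΔt = 0.969c × 25.014 μs = 2.9051×10^8 m/s × 2.5014×10^-5 s = 7.27 km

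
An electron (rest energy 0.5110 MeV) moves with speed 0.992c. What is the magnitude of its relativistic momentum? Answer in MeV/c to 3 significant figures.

p ≈ 4.02 MeV/c

γ = 1/√(1 − 0.992²) = 7.9216
p = γβm₀c = 7.9216 × 0.992 × 0.5110 MeV/c = 4.02 MeV/c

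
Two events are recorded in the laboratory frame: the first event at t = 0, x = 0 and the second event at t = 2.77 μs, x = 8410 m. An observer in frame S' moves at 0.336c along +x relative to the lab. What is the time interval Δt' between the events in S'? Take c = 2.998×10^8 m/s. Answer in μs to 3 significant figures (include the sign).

γ = 1/√(1 − 0.336²) = 1.0617
Δt' = γ(Δt − vΔx/c²) = 1.0617 × (2.77 μs − 0.336×8410 m / (2.998×10^8 m/s))
= 1.0617 × (-6.6555 μs) = -7.07 μs

Δt' ≈ -7.07 μs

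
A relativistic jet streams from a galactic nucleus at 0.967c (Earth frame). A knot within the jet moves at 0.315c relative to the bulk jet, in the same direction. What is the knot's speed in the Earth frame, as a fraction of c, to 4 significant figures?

u ≈ 0.9827c

Relativistic velocity addition: u = (u' + v)/(1 + u'v/c²)
= (0.315 + 0.967)/(1 + 0.315×0.967) = 1.282/1.30461 = 0.9827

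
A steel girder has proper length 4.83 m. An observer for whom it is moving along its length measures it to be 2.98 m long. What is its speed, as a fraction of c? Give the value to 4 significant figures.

β ≈ 0.7870

γ = L₀/L = 4.83/2.98 = 1.62081
β = √(1 − 1/γ²) = 0.7870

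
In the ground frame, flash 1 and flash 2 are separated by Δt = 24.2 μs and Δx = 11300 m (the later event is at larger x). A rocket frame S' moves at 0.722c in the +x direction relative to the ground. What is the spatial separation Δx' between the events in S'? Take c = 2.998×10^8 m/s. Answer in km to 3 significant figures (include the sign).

Δx' ≈ 8.76 km

γ = 1/√(1 − 0.722²) = 1.4453
Δx' = γ(Δx − vΔt) = 1.4453 × (11300 m − 0.722×(2.998×10^8 m/s)×24.2×10^-6 s)
= 1.4453 × (6061.8 m) = 8.76 km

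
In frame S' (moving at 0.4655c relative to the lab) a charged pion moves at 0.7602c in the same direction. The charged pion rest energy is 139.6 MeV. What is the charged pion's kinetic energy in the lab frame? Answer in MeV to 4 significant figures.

u_lab = (0.7602 + 0.4655)/(1 + 0.7602×0.4655) = 0.9053286
γ = 1/√(1 − 0.9053286²) = 2.35454
K = (γ − 1)m₀c² = (2.35454 − 1) × 139.6 = 1.35454 × 139.6 = 189.1 MeV

K ≈ 189.1 MeV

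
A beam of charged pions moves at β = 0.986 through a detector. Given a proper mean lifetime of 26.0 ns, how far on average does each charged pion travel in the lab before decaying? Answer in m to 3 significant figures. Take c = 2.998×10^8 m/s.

d ≈ 46.1 m

γ = 1/√(1 − 0.986²) = 5.9972
Dilated lifetime: Δt = γτ₀ = 5.9972 × 26.0 ns = 155.93 ns
d = vΔt = 0.986c × 155.93 ns = 2.9560×10^8 m/s × 1.5593×10^-7 s = 46.1 m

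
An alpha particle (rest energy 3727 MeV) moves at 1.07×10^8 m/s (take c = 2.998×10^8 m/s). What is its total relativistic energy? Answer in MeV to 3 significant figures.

β = v/c = 1.07×10^8 / 2.998×10^8 = 0.35690
γ = 1/√(1 − 0.35690²) = 1.0705
E = γm₀c² = 1.0705 × 3727 MeV = 3990 MeV

E ≈ 3990 MeV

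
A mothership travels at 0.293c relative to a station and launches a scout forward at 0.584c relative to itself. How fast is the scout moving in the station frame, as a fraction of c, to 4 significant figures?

u ≈ 0.7489c

Compose boost 2: (0.584 + 0.293)/(1 + 0.584×0.293) = 0.8770/1.17111 = 0.7489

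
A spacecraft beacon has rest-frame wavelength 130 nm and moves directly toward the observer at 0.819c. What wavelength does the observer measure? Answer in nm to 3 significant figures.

Relativistic Doppler: λ_obs = λ_src √((1−β)/(1+β))
= 130 × √(0.18100/1.8190) = 130 × 0.31544 = 41.0 nm

λ_obs ≈ 41.0 nm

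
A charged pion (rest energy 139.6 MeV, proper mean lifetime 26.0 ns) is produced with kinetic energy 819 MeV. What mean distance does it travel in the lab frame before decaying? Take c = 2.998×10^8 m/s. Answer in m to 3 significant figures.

γ = 1 + K/(m₀c²) = 1 + 819/139.6 = 6.8668
β = √(1 − 1/γ²) = 0.98934
Dilated lifetime: γτ₀ = 6.8668 × 26.0 ns = 178.54 ns
d = βc·γτ₀ = 0.98934 × (2.998×10^8 m/s) × 1.7854×10^-7 s = 53.0 m

d ≈ 53.0 m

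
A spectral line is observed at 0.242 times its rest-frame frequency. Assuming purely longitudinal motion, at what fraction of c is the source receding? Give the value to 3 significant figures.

β ≈ 0.889

f_obs/f_src = √((1−β)/(1+β)) = 0.242  ⇒  (1−β)/(1+β) = 0.058564
β = |1 − D²|/(1 + D²) = |1 − 0.058564|/(1 + 0.058564) = 0.889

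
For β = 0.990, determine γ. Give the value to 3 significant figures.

γ = 1/√(1 − β²) = 1/√(1 − 0.990²) = 1/√(0.019900) = 7.09

γ ≈ 7.09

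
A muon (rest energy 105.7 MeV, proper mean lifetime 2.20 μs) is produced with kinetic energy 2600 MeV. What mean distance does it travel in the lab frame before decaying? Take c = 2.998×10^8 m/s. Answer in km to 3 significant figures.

γ = 1 + K/(m₀c²) = 1 + 2600/105.7 = 25.598
β = √(1 − 1/γ²) = 0.99924
Dilated lifetime: γτ₀ = 25.598 × 2.20 μs = 56.315 μs
d = βc·γτ₀ = 0.99924 × (2.998×10^8 m/s) × 5.6315×10^-5 s = 16.9 km

d ≈ 16.9 km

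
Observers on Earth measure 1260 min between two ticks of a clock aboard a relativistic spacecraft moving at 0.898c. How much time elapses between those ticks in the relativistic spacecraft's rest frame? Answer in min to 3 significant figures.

γ = 1/√(1 − 0.898²) = 2.2728
Proper time: τ₀ = Δt/γ = 1260/2.2728 = 554 min

τ₀ ≈ 554 min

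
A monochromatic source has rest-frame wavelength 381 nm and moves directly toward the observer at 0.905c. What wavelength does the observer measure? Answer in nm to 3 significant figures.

Relativistic Doppler: λ_obs = λ_src √((1−β)/(1+β))
= 381 × √(0.095000/1.9050) = 381 × 0.22331 = 85.1 nm

λ_obs ≈ 85.1 nm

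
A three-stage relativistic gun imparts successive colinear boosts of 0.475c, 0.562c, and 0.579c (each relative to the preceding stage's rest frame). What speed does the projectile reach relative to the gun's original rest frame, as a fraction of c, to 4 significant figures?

Compose boost 2: (0.562 + 0.475)/(1 + 0.562×0.475) = 1.037/1.26695 = 0.818501
Compose boost 3: (0.579 + 0.818501)/(1 + 0.579×0.818501) = 1.39750/1.47391 = 0.9482

u ≈ 0.9482c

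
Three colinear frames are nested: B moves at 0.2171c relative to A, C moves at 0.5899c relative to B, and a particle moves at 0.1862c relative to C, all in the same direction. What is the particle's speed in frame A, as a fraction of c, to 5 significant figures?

Compose boost 2: (0.5899 + 0.2171)/(1 + 0.5899×0.2171) = 0.80700/1.128067 = 0.7153829
Compose boost 3: (0.1862 + 0.7153829)/(1 + 0.1862×0.7153829) = 0.9015829/1.133204 = 0.79560

u ≈ 0.79560c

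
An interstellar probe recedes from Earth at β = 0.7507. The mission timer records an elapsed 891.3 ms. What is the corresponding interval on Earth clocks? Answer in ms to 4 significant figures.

Δt ≈ 1349 ms

γ = 1/√(1 − 0.7507²) = 1.51368
Time dilation: Δt = γτ₀ = 1.51368 × 891.3 ms = 1349 ms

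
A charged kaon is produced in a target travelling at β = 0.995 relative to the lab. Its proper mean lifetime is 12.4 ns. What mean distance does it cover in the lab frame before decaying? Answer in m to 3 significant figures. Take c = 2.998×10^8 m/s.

d ≈ 37.0 m

γ = 1/√(1 − 0.995²) = 10.013
Dilated lifetime: Δt = γτ₀ = 10.013 × 12.4 ns = 124.16 ns
d = vΔt = 0.995c × 124.16 ns = 2.9830×10^8 m/s × 1.2416×10^-7 s = 37.0 m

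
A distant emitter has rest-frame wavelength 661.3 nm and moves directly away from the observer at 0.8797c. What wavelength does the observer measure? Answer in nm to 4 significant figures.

Relativistic Doppler: λ_obs = λ_src √((1+β)/(1−β))
= 661.3 × √(1.87970/0.120300) = 661.3 × 3.95286 = 2614 nm

λ_obs ≈ 2614 nm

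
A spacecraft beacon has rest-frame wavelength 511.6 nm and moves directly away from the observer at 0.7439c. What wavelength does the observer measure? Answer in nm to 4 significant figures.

Relativistic Doppler: λ_obs = λ_src √((1+β)/(1−β))
= 511.6 × √(1.74390/0.256100) = 511.6 × 2.60949 = 1335 nm

λ_obs ≈ 1335 nm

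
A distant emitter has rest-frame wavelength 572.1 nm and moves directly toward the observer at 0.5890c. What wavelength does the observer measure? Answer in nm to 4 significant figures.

Relativistic Doppler: λ_obs = λ_src √((1−β)/(1+β))
= 572.1 × √(0.411000/1.58900) = 572.1 × 0.508580 = 291.0 nm

λ_obs ≈ 291.0 nm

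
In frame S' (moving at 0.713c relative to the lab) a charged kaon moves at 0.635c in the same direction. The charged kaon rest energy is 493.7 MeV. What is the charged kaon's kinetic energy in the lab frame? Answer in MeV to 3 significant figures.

u_lab = (0.635 + 0.713)/(1 + 0.635×0.713) = 0.927892
γ = 1/√(1 − 0.927892²) = 2.6821
K = (γ − 1)m₀c² = (2.6821 − 1) × 493.7 = 1.6821 × 493.7 = 830 MeV

K ≈ 830 MeV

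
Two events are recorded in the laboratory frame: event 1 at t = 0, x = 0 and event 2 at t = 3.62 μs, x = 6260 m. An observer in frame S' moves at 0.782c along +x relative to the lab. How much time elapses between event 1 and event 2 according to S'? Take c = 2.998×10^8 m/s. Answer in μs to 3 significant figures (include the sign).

γ = 1/√(1 − 0.782²) = 1.6044
Δt' = γ(Δt − vΔx/c²) = 1.6044 × (3.62 μs − 0.782×6260 m / (2.998×10^8 m/s))
= 1.6044 × (-12.709 μs) = -20.4 μs

Δt' ≈ -20.4 μs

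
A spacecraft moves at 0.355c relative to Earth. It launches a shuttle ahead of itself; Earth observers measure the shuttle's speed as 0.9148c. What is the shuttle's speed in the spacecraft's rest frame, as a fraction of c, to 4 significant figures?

u' ≈ 0.8290c

Inverse velocity addition: u' = (u − v)/(1 − uv/c²)
= (0.9148 − 0.355)/(1 − 0.9148×0.355) = 0.5598/0.675246 = 0.8290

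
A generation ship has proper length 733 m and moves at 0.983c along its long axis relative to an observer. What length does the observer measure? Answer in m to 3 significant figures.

γ = 1/√(1 − 0.983²) = 5.4465
Length contraction: L = L₀/γ = 733/5.4465 = 135 m

L ≈ 135 m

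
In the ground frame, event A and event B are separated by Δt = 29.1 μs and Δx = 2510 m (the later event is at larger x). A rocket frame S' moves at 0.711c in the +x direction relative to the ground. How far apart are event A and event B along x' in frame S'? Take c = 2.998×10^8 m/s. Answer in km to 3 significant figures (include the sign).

Δx' ≈ -5.25 km

γ = 1/√(1 − 0.711²) = 1.4221
Δx' = γ(Δx − vΔt) = 1.4221 × (2510 m − 0.711×(2.998×10^8 m/s)×29.1×10^-6 s)
= 1.4221 × (-3692.9 m) = -5.25 km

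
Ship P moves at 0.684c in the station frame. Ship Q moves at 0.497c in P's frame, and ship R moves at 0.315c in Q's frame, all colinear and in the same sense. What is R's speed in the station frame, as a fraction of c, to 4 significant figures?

Compose boost 2: (0.497 + 0.684)/(1 + 0.497×0.684) = 1.181/1.33995 = 0.881377
Compose boost 3: (0.315 + 0.881377)/(1 + 0.315×0.881377) = 1.19638/1.27763 = 0.9364

u ≈ 0.9364c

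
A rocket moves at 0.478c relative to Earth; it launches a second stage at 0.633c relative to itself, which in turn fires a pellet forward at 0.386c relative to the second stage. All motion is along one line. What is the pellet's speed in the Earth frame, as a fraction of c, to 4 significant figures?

Compose boost 2: (0.633 + 0.478)/(1 + 0.633×0.478) = 1.111/1.30257 = 0.852927
Compose boost 3: (0.386 + 0.852927)/(1 + 0.386×0.852927) = 1.23893/1.32923 = 0.9321

u ≈ 0.9321c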